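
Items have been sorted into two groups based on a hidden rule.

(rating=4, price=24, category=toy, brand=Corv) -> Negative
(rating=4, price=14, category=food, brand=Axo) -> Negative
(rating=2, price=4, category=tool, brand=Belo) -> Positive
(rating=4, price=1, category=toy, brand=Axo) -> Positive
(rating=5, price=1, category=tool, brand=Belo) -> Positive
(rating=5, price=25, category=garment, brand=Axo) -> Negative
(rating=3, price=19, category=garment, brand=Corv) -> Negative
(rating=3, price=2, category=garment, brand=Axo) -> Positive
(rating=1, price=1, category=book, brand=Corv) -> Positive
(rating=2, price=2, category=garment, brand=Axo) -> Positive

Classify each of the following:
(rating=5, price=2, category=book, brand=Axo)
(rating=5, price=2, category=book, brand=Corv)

Positive, Positive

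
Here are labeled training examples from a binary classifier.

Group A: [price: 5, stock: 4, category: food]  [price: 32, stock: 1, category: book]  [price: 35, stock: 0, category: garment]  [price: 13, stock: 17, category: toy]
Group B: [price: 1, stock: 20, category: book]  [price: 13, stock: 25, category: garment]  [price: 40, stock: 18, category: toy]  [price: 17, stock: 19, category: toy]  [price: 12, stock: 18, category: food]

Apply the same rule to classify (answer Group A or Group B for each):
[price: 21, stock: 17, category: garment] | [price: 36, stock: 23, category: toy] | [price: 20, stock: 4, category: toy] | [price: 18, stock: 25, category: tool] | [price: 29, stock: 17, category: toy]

Group A, Group B, Group A, Group B, Group A

Rule: stock ≤ 17. This holds for each 'Group A' example and fails for each 'Group B' one.
Group A: [price: 21, stock: 17, category: garment], since stock = 17. Group B: [price: 36, stock: 23, category: toy], since stock = 23. Group A: [price: 20, stock: 4, category: toy], since stock = 4. Group B: [price: 18, stock: 25, category: tool], since stock = 25. Group A: [price: 29, stock: 17, category: toy], since stock = 17.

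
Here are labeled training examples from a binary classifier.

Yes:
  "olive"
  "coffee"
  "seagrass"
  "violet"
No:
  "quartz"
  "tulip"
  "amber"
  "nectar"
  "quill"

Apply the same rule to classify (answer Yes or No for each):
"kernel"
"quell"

No, No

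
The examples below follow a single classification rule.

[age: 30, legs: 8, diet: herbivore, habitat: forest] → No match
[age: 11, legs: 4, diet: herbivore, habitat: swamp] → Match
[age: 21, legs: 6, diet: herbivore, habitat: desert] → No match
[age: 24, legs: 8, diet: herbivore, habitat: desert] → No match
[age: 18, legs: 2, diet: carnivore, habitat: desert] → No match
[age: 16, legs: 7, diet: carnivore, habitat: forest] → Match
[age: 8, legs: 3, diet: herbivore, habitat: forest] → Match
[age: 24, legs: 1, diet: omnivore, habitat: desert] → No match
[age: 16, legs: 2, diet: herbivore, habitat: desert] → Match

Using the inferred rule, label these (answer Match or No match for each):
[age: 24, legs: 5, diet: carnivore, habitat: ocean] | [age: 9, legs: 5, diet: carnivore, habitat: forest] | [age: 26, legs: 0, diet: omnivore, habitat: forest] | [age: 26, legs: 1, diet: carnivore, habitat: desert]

No match, Match, No match, No match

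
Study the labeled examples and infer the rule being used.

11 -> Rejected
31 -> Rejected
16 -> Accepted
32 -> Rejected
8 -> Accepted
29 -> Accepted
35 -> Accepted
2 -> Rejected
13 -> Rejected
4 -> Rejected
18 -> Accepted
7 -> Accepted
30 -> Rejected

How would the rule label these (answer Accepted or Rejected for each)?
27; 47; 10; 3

Accepted, Accepted, Rejected, Rejected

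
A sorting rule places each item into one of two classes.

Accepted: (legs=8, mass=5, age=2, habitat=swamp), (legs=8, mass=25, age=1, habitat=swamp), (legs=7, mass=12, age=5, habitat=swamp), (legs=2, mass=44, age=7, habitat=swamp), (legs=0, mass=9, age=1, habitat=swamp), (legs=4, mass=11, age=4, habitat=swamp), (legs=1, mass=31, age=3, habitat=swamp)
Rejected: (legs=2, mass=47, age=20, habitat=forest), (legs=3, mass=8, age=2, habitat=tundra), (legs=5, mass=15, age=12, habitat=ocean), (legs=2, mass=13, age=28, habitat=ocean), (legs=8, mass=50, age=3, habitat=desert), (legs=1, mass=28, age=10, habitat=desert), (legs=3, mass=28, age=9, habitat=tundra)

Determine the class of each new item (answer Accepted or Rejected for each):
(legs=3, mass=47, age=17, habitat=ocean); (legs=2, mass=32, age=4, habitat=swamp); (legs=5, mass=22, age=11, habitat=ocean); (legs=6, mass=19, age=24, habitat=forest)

Rejected, Accepted, Rejected, Rejected

All 'Accepted' examples share one property — habitat is swamp — and every 'Rejected' example lacks it.
(legs=3, mass=47, age=17, habitat=ocean) → habitat is ocean → Rejected.
(legs=2, mass=32, age=4, habitat=swamp) → habitat is swamp → Accepted.
(legs=5, mass=22, age=11, habitat=ocean) → habitat is ocean → Rejected.
(legs=6, mass=19, age=24, habitat=forest) → habitat is forest → Rejected.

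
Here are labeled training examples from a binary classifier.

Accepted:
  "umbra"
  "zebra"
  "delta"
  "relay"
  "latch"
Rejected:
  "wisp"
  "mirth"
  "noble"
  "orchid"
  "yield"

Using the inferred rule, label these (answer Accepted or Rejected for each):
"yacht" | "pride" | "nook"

The rule appears to be: contains 'a'.
"yacht" — has 'a', hence Accepted. "pride" — no 'a', hence Rejected. "nook" — no 'a', hence Rejected.

Accepted, Rejected, Rejected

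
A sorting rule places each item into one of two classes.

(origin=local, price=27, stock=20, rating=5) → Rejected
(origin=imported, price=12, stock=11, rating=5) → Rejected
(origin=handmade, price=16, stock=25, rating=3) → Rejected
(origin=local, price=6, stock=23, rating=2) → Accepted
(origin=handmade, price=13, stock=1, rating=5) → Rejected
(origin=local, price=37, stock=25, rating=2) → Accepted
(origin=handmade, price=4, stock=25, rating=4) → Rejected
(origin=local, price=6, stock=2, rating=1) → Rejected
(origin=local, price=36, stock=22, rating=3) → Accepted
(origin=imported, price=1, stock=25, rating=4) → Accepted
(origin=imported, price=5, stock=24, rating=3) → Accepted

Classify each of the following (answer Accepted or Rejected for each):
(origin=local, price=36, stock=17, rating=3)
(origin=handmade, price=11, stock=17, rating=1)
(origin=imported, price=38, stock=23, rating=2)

Rejected, Rejected, Accepted

Rule: origin is not handmade AND stock ≥ 22. This holds for each 'Accepted' example and fails for each 'Rejected' one.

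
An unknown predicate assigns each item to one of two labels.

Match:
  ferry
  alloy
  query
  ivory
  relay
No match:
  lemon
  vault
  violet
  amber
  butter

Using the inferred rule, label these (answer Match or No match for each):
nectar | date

Rule: contains 'y'. This holds for each 'Match' example and fails for each 'No match' one.
nectar: no 'y', doesn't match → No match. date: no 'y', doesn't match → No match.

No match, No match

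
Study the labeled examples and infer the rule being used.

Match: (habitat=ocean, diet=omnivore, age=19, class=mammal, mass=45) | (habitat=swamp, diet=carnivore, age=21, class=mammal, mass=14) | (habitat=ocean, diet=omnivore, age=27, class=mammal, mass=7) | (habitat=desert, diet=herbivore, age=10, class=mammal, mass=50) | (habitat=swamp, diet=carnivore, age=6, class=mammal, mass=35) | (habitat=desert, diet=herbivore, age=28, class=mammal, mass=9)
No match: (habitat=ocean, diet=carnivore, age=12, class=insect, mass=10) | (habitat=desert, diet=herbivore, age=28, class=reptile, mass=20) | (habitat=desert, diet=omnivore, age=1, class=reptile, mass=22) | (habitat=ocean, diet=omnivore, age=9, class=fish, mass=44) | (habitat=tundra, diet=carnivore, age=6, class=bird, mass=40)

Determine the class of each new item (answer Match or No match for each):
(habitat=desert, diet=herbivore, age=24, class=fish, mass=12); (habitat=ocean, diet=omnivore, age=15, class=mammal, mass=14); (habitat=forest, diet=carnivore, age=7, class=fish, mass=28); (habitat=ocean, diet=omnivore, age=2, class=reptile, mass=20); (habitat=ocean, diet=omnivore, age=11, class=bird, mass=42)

No match, Match, No match, No match, No match

All 'Match' examples share one property — class is mammal — and every 'No match' example lacks it.
(habitat=desert, diet=herbivore, age=24, class=fish, mass=12): class is fish — does not fit, so No match. (habitat=ocean, diet=omnivore, age=15, class=mammal, mass=14): class is mammal — matches, so Match. (habitat=forest, diet=carnivore, age=7, class=fish, mass=28): class is fish — does not fit, so No match. (habitat=ocean, diet=omnivore, age=2, class=reptile, mass=20): class is reptile — does not fit, so No match. (habitat=ocean, diet=omnivore, age=11, class=bird, mass=42): class is bird — does not fit, so No match.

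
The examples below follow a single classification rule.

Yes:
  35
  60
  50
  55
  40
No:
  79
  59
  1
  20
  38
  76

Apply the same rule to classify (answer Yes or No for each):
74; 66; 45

The rule appears to be: multiple of 5 AND at least 35.
74 — 74 = 5·14 + 4, 74 ≥ 35, hence No.
66 — 66 = 5·13 + 1, 66 ≥ 35, hence No.
45 — 45 = 5·9, 45 ≥ 35, hence Yes.

No, No, Yes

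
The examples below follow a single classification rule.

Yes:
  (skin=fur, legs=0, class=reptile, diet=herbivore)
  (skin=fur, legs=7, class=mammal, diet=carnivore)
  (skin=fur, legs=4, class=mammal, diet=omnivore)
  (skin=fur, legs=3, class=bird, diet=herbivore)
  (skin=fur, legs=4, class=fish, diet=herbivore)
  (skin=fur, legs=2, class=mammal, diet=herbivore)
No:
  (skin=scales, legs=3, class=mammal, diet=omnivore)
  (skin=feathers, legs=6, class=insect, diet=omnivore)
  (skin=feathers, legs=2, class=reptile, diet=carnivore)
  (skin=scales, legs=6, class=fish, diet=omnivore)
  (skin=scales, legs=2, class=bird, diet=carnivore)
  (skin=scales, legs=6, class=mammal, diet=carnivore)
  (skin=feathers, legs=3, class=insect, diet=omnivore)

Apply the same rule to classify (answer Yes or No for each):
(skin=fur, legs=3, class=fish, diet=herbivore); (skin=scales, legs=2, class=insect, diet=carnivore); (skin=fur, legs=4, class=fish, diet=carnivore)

One predicate separates the groups cleanly: skin is fur.
Yes: (skin=fur, legs=3, class=fish, diet=herbivore), since skin is fur. No: (skin=scales, legs=2, class=insect, diet=carnivore), since skin is scales. Yes: (skin=fur, legs=4, class=fish, diet=carnivore), since skin is fur.

Yes, No, Yes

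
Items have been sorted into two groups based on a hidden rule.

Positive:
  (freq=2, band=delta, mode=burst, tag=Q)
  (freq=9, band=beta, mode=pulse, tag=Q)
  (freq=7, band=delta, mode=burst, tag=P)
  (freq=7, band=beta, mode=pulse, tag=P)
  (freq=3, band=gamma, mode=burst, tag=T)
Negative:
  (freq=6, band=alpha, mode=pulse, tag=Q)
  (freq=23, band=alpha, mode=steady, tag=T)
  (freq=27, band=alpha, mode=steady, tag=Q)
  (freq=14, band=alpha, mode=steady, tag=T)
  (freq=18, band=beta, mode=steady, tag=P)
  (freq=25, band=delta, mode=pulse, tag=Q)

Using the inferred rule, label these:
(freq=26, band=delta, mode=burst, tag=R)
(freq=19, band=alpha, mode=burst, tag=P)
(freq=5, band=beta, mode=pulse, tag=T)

The rule appears to be: freq ≠ 6 AND freq ≤ 9.
(freq=26, band=delta, mode=burst, tag=R) → freq = 26 → Negative. (freq=19, band=alpha, mode=burst, tag=P) → freq = 19 → Negative. (freq=5, band=beta, mode=pulse, tag=T) → freq = 5 → Positive.

Negative, Negative, Positive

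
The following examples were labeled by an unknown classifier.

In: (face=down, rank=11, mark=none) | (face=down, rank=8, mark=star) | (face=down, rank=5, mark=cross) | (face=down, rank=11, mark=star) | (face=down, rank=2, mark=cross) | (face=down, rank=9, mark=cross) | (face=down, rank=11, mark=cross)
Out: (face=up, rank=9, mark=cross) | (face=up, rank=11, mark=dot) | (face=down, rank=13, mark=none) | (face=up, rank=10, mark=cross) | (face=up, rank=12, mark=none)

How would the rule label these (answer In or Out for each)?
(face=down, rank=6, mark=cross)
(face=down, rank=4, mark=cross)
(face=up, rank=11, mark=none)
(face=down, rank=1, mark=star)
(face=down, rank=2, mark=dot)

The simplest hypothesis consistent with all the labels is: face is down AND rank ≤ 11.

In, In, Out, In, In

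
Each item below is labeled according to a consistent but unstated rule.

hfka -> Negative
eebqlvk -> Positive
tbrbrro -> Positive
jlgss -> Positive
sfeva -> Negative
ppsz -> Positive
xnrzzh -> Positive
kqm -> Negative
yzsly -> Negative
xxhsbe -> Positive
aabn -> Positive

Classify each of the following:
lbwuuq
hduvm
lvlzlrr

The distinguishing property — has a double letter — holds for all the 'Positive' cases and none of the 'Negative' cases.

Positive, Negative, Positive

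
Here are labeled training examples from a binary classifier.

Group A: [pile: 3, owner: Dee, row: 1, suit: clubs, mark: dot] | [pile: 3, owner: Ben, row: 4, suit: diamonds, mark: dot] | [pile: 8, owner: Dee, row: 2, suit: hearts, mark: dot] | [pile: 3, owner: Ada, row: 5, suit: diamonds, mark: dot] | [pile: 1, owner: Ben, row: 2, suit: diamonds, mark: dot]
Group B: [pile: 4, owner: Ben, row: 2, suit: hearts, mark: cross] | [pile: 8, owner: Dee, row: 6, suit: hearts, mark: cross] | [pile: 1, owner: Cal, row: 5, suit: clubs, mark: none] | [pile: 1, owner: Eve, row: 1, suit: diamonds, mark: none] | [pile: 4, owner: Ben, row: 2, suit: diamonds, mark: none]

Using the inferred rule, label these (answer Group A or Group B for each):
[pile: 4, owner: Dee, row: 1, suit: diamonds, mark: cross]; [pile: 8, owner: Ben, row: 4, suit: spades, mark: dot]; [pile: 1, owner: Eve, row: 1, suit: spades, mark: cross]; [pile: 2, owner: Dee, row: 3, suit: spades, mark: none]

Group B, Group A, Group B, Group B

'Group A' ⟺ mark is dot.
[pile: 4, owner: Dee, row: 1, suit: diamonds, mark: cross]: mark is cross, does not satisfy this → Group B.
[pile: 8, owner: Ben, row: 4, suit: spades, mark: dot]: mark is dot, fits → Group A.
[pile: 1, owner: Eve, row: 1, suit: spades, mark: cross]: mark is cross, does not satisfy this → Group B.
[pile: 2, owner: Dee, row: 3, suit: spades, mark: none]: mark is none, does not satisfy this → Group B.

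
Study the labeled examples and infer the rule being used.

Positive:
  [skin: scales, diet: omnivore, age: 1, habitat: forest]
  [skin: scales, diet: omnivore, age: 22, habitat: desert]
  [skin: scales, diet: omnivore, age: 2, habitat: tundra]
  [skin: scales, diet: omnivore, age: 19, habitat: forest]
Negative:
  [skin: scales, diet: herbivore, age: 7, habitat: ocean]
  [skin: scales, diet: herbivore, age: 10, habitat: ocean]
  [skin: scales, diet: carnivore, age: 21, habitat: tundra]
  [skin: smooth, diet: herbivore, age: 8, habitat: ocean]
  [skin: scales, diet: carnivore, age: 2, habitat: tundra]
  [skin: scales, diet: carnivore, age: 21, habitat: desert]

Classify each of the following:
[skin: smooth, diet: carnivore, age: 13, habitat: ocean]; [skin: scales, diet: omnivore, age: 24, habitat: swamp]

All 'Positive' examples share one property — diet is omnivore — and every 'Negative' example lacks it.
[skin: smooth, diet: carnivore, age: 13, habitat: ocean]: diet is carnivore, fails the rule → Negative. [skin: scales, diet: omnivore, age: 24, habitat: swamp]: diet is omnivore, checks out → Positive.

Negative, Positive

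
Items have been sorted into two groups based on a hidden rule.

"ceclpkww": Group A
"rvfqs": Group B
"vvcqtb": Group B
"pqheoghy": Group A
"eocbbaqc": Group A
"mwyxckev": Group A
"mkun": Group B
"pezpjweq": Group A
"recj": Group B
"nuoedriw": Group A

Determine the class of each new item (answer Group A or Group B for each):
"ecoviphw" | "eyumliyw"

Group A, Group A

Every 'Group A' example satisfies: length 8. None of the 'Group B' examples do.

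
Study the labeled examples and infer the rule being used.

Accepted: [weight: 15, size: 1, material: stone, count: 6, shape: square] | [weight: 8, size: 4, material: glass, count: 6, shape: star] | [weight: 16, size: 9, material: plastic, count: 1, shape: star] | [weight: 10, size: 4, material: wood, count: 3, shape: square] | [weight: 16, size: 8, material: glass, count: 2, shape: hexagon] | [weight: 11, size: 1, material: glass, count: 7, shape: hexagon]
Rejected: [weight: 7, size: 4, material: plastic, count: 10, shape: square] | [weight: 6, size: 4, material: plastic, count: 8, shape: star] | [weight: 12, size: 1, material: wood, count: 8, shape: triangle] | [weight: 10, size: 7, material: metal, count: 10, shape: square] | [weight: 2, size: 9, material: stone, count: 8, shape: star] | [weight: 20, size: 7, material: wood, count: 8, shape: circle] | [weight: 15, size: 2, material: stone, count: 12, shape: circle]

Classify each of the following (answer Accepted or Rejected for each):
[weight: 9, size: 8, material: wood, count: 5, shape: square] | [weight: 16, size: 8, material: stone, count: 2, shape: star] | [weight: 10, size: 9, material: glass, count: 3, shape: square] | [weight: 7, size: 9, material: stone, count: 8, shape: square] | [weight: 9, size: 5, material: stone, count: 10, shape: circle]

Accepted, Accepted, Accepted, Rejected, Rejected

Rule: count ≤ 7. This holds for each 'Accepted' example and fails for each 'Rejected' one.
[weight: 9, size: 8, material: wood, count: 5, shape: square]: count = 5, fits → Accepted.
[weight: 16, size: 8, material: stone, count: 2, shape: star]: count = 2, fits → Accepted.
[weight: 10, size: 9, material: glass, count: 3, shape: square]: count = 3, fits → Accepted.
[weight: 7, size: 9, material: stone, count: 8, shape: square]: count = 8, does not pass → Rejected.
[weight: 9, size: 5, material: stone, count: 10, shape: circle]: count = 10, does not pass → Rejected.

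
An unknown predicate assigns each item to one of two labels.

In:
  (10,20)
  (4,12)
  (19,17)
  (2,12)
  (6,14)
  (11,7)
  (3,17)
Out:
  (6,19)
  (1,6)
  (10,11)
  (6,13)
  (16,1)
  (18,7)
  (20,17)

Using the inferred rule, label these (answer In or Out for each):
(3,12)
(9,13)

Out, In

The distinguishing property — sum is even — holds for all the 'In' cases and none of the 'Out' cases.
(3,12): Out (3+12 = 15).
(9,13): In (9+13 = 22).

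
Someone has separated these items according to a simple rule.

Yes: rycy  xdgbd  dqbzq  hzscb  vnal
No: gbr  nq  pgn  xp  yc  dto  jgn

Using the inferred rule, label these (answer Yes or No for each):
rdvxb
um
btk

Yes, No, No

The rule appears to be: length ≥ 4.
rdvxb: length 5 — qualifies, so Yes. um: length 2 — does not pass, so No. btk: length 3 — does not pass, so No.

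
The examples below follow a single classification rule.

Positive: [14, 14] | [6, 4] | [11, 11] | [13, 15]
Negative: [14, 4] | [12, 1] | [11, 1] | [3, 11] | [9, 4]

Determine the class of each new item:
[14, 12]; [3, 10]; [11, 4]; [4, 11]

Positive, Negative, Negative, Negative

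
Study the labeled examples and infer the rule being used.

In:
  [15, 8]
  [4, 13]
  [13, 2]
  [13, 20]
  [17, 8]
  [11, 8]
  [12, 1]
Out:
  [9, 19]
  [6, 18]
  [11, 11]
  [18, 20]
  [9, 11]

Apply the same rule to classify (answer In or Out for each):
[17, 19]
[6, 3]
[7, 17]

Out, In, Out

The simplest hypothesis consistent with all the labels is: sum is odd.
[17, 19]: Out (17+19 = 36). [6, 3]: In (6+3 = 9). [7, 17]: Out (7+17 = 24).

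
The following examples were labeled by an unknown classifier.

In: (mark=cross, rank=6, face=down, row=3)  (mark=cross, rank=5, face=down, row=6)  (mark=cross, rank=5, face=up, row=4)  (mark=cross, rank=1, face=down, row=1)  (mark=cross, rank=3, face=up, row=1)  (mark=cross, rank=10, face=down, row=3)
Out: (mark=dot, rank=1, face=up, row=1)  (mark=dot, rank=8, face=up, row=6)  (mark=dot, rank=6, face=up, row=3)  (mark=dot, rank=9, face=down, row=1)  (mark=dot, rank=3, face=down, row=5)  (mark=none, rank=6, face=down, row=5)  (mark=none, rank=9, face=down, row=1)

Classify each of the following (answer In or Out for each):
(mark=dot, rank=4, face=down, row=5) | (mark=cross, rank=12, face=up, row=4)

Out, In

Rule: mark is cross. This holds for each 'In' example and fails for each 'Out' one.
(mark=dot, rank=4, face=down, row=5) → mark is dot → Out. (mark=cross, rank=12, face=up, row=4) → mark is cross → In.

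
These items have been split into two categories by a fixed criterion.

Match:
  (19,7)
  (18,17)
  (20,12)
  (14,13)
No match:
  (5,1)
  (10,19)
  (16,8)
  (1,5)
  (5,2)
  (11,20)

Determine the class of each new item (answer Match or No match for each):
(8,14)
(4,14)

No match, No match

The rule appears to be: first > second AND sum ≥ 26.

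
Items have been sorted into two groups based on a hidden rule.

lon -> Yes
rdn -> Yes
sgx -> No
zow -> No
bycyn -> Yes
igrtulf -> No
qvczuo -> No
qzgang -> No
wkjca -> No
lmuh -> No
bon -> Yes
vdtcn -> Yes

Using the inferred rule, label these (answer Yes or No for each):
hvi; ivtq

One predicate separates the groups cleanly: ends with 'n'.

No, No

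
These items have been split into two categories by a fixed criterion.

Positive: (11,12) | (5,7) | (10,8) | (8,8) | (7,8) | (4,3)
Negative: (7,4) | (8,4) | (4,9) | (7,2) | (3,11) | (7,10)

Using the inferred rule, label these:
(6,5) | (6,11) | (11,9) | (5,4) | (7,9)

The distinguishing property — |first − second| ≤ 2 — holds for all the 'Positive' cases and none of the 'Negative' cases.
(6,5) → |6−5| = 1 → Positive.
(6,11) → |6−11| = 5 → Negative.
(11,9) → |11−9| = 2 → Positive.
(5,4) → |5−4| = 1 → Positive.
(7,9) → |7−9| = 2 → Positive.

Positive, Negative, Positive, Positive, Positive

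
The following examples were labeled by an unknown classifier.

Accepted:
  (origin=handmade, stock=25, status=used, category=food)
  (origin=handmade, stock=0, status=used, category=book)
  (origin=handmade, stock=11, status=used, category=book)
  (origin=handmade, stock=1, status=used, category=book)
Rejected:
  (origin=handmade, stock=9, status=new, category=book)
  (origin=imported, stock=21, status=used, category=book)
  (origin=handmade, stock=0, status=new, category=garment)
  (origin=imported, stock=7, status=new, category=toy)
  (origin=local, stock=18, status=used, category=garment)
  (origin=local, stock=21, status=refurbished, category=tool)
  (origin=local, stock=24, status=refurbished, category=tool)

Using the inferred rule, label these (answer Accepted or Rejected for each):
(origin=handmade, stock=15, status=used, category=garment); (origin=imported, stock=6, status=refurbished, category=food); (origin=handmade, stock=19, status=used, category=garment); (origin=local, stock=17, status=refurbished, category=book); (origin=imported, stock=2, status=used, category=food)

Accepted, Rejected, Accepted, Rejected, Rejected

The rule appears to be: status is used AND origin is handmade.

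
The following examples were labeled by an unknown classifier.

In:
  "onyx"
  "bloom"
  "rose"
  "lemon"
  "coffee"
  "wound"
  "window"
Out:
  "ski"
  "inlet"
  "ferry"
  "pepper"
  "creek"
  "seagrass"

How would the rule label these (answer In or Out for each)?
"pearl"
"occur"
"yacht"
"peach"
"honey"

'In' ⟺ contains 'o'.
"pearl" — no 'o', hence Out.
"occur" — has 'o', hence In.
"yacht" — no 'o', hence Out.
"peach" — no 'o', hence Out.
"honey" — has 'o', hence In.

Out, In, Out, Out, In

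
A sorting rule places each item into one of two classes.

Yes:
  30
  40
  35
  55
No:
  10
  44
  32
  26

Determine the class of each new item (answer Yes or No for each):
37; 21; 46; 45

No, No, No, Yes

The distinguishing property — multiple of 5 AND at least 26 — holds for all the 'Yes' cases and none of the 'No' cases.
37 → 37 = 5·7 + 2, 37 ≥ 26 → No. 21 → 21 = 5·4 + 1, 21 < 26 → No. 46 → 46 = 5·9 + 1, 46 ≥ 26 → No. 45 → 45 = 5·9, 45 ≥ 26 → Yes.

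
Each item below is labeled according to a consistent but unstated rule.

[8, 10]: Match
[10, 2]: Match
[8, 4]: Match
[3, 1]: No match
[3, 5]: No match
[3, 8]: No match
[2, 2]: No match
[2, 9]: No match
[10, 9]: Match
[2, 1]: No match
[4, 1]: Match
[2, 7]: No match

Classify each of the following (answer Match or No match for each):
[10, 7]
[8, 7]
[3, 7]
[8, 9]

Match, Match, No match, Match

Rule: first ≥ 4. This holds for each 'Match' example and fails for each 'No match' one.
[10, 7] — first 10, hence Match.
[8, 7] — first 8, hence Match.
[3, 7] — first 3, hence No match.
[8, 9] — first 8, hence Match.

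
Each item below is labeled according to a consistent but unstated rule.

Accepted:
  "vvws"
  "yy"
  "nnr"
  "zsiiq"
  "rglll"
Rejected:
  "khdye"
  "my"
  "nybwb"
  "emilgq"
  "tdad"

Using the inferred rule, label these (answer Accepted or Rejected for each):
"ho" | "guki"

Rejected, Rejected

One predicate separates the groups cleanly: has a double letter.
Rejected: "ho", since no doubled letter. Rejected: "guki", since no doubled letter.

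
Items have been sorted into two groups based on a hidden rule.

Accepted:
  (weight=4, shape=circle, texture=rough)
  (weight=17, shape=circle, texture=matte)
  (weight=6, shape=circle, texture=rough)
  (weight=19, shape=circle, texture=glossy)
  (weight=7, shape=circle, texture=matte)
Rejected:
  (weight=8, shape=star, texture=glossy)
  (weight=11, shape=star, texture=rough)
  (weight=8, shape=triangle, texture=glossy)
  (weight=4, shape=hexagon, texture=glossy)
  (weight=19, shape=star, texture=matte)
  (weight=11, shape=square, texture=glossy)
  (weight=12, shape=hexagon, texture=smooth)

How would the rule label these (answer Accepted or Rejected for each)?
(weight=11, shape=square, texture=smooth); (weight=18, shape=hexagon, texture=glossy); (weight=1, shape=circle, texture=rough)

Rejected, Rejected, Accepted

One predicate separates the groups cleanly: shape is circle.
Rejected: (weight=11, shape=square, texture=smooth), since shape is square.
Rejected: (weight=18, shape=hexagon, texture=glossy), since shape is hexagon.
Accepted: (weight=1, shape=circle, texture=rough), since shape is circle.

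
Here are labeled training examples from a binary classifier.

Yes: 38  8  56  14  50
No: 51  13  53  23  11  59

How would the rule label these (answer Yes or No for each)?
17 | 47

Every 'Yes' example satisfies: even. None of the 'No' examples do.

No, No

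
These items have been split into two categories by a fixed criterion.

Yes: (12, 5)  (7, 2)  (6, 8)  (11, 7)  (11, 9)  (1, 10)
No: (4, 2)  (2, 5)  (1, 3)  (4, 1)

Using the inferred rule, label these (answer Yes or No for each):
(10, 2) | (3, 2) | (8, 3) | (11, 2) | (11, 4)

A rule that fits every label: sum ≥ 9 — true of each 'Yes' example, false of each 'No' one.

Yes, No, Yes, Yes, Yes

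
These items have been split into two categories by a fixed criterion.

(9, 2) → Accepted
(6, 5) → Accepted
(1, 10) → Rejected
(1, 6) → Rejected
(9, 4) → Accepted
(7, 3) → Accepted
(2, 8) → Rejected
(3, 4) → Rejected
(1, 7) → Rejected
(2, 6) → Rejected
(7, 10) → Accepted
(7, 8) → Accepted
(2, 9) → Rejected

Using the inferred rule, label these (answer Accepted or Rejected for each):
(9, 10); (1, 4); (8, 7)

The common property of the 'Accepted' items is: first ≥ 4. No 'Rejected' item has it.
(9, 10) — first 9, hence Accepted.
(1, 4) — first 1, hence Rejected.
(8, 7) — first 8, hence Accepted.

Accepted, Rejected, Accepted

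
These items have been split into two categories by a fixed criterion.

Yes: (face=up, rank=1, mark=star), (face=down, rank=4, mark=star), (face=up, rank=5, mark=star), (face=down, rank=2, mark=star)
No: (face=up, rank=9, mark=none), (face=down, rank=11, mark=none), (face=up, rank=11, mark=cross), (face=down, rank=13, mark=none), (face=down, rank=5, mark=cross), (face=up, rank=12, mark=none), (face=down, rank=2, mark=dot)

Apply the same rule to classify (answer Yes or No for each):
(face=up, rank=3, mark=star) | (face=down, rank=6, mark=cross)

Yes, No

A rule that fits every label: mark is star — true of each 'Yes' example, false of each 'No' one.
(face=up, rank=3, mark=star) → mark is star → Yes. (face=down, rank=6, mark=cross) → mark is cross → No.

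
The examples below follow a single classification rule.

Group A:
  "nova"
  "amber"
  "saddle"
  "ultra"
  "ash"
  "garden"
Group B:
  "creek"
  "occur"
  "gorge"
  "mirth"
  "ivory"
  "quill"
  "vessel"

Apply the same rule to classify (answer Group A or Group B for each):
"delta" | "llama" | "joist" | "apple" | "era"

The simplest hypothesis consistent with all the labels is: contains 'a'.

Group A, Group A, Group B, Group A, Group A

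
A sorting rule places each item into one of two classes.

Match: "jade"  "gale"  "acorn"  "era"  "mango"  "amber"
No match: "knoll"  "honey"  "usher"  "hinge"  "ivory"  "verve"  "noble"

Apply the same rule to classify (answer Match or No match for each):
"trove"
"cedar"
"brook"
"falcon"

No match, Match, No match, Match

The common property of the 'Match' items is: contains 'a'. No 'No match' item has it.
"trove" → no 'a' → No match. "cedar" → has 'a' → Match. "brook" → no 'a' → No match. "falcon" → has 'a' → Match.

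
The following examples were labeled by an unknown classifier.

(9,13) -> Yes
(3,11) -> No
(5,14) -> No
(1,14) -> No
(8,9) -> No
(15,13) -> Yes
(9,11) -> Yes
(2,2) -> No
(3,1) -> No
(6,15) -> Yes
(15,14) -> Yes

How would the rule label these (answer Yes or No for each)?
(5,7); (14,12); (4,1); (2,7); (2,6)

No, Yes, No, No, No

The classifier is using: sum ≥ 20.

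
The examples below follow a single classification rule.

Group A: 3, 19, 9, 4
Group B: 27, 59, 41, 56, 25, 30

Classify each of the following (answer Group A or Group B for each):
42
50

Rule: at most 19. This holds for each 'Group A' example and fails for each 'Group B' one.
42: Group B (42 > 19). 50: Group B (50 > 19).

Group B, Group B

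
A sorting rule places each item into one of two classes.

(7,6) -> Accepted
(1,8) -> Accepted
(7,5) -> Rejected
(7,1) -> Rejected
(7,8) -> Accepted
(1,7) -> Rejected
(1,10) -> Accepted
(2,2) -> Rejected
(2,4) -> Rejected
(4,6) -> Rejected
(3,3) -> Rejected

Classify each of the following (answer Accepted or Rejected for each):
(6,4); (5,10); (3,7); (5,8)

Rejected, Accepted, Rejected, Accepted

All 'Accepted' examples share one property — sum is odd — and every 'Rejected' example lacks it.
(6,4): 6+4 = 10 — doesn't qualify, so Rejected. (5,10): 5+10 = 15 — meets the rule, so Accepted. (3,7): 3+7 = 10 — doesn't qualify, so Rejected. (5,8): 5+8 = 13 — meets the rule, so Accepted.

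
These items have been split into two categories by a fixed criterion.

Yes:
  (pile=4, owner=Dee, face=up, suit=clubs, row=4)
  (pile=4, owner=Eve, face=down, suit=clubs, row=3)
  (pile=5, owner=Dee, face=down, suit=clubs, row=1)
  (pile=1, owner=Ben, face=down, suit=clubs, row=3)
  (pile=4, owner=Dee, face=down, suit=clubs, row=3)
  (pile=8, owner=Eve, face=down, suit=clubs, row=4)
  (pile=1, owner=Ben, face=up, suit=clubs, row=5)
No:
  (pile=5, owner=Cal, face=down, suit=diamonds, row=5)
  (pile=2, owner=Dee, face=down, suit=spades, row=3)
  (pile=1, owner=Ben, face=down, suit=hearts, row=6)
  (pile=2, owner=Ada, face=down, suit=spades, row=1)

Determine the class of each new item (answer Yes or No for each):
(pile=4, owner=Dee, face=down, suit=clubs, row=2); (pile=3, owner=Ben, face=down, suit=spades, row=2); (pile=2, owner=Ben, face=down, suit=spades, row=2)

Yes, No, No

The classifier is using: suit is clubs.
(pile=4, owner=Dee, face=down, suit=clubs, row=2) → suit is clubs → Yes. (pile=3, owner=Ben, face=down, suit=spades, row=2) → suit is spades → No. (pile=2, owner=Ben, face=down, suit=spades, row=2) → suit is spades → No.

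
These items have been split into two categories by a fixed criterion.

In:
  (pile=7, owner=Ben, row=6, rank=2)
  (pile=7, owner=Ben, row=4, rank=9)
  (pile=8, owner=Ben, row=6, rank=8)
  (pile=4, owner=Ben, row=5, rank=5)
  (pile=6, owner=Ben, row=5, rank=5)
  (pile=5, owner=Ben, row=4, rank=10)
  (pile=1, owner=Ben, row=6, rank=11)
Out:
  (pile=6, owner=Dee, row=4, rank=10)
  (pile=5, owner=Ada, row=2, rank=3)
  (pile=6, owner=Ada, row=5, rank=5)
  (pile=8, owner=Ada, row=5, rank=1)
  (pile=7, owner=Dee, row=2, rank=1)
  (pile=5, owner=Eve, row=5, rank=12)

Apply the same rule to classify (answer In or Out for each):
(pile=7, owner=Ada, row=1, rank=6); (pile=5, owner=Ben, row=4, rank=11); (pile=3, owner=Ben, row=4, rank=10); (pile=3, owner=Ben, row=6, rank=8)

Out, In, In, In

The common property of the 'In' items is: owner is Ben. No 'Out' item has it.
(pile=7, owner=Ada, row=1, rank=6) — owner is Ada, hence Out.
(pile=5, owner=Ben, row=4, rank=11) — owner is Ben, hence In.
(pile=3, owner=Ben, row=4, rank=10) — owner is Ben, hence In.
(pile=3, owner=Ben, row=6, rank=8) — owner is Ben, hence In.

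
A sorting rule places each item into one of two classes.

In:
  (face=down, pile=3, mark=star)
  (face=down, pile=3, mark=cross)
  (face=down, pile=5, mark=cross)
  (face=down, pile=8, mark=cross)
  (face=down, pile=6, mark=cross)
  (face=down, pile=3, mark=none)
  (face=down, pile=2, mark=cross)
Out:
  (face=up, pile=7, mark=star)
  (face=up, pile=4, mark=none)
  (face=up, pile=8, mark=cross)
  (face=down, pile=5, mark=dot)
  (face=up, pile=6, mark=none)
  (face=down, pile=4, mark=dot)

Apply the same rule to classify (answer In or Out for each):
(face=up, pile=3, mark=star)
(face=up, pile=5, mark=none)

Out, Out

Rule: face is down AND mark is not dot. This holds for each 'In' example and fails for each 'Out' one.
(face=up, pile=3, mark=star): face is up, mark is star — fails the rule, so Out.
(face=up, pile=5, mark=none): face is up, mark is none — fails the rule, so Out.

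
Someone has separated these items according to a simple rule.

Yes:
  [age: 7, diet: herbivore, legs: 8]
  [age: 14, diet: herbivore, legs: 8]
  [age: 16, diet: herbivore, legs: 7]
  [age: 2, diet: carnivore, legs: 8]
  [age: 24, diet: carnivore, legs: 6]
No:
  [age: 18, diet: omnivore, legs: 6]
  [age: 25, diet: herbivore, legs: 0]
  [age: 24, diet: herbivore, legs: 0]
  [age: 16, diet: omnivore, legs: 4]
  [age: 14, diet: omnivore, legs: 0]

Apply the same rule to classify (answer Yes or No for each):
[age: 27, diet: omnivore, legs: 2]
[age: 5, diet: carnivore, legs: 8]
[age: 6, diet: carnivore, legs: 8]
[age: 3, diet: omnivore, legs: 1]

The distinguishing property — diet is carnivore OR legs ≥ 7 — holds for all the 'Yes' cases and none of the 'No' cases.
[age: 27, diet: omnivore, legs: 2]: diet is omnivore, legs = 2, does not pass → No. [age: 5, diet: carnivore, legs: 8]: diet is carnivore, legs = 8, passes → Yes. [age: 6, diet: carnivore, legs: 8]: diet is carnivore, legs = 8, passes → Yes. [age: 3, diet: omnivore, legs: 1]: diet is omnivore, legs = 1, does not pass → No.

No, Yes, Yes, No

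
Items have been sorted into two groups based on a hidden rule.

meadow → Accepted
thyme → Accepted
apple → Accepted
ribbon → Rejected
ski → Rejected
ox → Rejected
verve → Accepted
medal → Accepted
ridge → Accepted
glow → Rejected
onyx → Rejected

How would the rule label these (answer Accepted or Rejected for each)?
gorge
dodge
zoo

The distinguishing property — contains 'e' — holds for all the 'Accepted' cases and none of the 'Rejected' cases.
gorge: has 'e', qualifies → Accepted. dodge: has 'e', qualifies → Accepted. zoo: no 'e', fails this test → Rejected.

Accepted, Accepted, Rejected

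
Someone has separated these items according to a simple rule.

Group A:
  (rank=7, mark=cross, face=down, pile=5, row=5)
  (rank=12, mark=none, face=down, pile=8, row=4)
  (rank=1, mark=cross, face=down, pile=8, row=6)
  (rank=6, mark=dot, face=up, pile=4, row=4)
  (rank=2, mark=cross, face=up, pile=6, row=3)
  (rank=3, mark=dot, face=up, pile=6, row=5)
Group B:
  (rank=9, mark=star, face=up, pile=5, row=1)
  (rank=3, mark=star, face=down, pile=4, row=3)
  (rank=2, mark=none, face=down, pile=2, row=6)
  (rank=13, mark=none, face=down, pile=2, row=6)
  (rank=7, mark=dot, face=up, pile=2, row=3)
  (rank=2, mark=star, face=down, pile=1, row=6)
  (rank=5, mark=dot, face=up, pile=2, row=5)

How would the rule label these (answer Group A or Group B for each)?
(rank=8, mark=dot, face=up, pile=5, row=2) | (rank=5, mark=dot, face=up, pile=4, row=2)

Group A, Group A

Rule: mark is not star AND pile ≥ 4. This holds for each 'Group A' example and fails for each 'Group B' one.
(rank=8, mark=dot, face=up, pile=5, row=2): mark is dot, pile = 5, matches → Group A. (rank=5, mark=dot, face=up, pile=4, row=2): mark is dot, pile = 4, matches → Group A.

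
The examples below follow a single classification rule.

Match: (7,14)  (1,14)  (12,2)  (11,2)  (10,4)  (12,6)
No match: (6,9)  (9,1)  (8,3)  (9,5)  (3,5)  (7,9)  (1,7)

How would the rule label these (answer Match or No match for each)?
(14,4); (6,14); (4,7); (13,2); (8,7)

One predicate separates the groups cleanly: second is even.

Match, Match, No match, Match, No match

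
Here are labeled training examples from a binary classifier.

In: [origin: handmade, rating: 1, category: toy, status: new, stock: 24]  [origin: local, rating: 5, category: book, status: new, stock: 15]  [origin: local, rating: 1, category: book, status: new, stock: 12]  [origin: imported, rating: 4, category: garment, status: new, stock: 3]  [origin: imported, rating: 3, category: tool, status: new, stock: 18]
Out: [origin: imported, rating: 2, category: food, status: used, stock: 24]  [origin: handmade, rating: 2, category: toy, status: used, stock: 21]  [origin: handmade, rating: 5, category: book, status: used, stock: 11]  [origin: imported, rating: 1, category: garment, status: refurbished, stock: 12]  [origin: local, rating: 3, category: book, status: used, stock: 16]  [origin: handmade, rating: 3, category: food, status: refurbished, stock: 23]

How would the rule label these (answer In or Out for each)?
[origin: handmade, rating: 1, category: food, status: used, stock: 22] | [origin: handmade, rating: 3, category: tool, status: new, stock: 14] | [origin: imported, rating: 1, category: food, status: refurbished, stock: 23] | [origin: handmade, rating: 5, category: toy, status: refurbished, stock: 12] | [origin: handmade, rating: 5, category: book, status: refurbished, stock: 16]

The rule appears to be: status is new.
[origin: handmade, rating: 1, category: food, status: used, stock: 22]: status is used, does not fit → Out. [origin: handmade, rating: 3, category: tool, status: new, stock: 14]: status is new, checks out → In. [origin: imported, rating: 1, category: food, status: refurbished, stock: 23]: status is refurbished, does not fit → Out. [origin: handmade, rating: 5, category: toy, status: refurbished, stock: 12]: status is refurbished, does not fit → Out. [origin: handmade, rating: 5, category: book, status: refurbished, stock: 16]: status is refurbished, does not fit → Out.

Out, In, Out, Out, Out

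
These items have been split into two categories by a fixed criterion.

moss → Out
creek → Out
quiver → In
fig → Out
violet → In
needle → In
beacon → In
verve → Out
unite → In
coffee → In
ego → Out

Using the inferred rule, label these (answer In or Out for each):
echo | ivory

Out, Out

The classifier is using: has ≥ 3 vowels.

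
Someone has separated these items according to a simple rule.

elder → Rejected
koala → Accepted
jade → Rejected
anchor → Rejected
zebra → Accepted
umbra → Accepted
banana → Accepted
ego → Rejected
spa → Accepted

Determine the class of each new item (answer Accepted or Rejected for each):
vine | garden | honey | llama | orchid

'Accepted' ⟺ ends with 'a'.

Rejected, Rejected, Rejected, Accepted, Rejected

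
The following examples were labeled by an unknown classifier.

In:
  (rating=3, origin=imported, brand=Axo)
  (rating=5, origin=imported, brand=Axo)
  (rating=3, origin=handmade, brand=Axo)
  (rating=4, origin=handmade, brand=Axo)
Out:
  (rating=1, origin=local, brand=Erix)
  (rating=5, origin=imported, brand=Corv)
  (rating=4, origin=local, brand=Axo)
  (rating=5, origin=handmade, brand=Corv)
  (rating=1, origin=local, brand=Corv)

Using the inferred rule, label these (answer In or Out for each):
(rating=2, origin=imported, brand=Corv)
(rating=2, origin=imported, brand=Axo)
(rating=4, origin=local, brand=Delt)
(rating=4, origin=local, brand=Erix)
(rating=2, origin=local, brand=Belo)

Out, In, Out, Out, Out

Rule: origin is not local AND brand is Axo. This holds for each 'In' example and fails for each 'Out' one.
(rating=2, origin=imported, brand=Corv) — origin is imported, brand is Corv, hence Out.
(rating=2, origin=imported, brand=Axo) — origin is imported, brand is Axo, hence In.
(rating=4, origin=local, brand=Delt) — origin is local, brand is Delt, hence Out.
(rating=4, origin=local, brand=Erix) — origin is local, brand is Erix, hence Out.
(rating=2, origin=local, brand=Belo) — origin is local, brand is Belo, hence Out.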